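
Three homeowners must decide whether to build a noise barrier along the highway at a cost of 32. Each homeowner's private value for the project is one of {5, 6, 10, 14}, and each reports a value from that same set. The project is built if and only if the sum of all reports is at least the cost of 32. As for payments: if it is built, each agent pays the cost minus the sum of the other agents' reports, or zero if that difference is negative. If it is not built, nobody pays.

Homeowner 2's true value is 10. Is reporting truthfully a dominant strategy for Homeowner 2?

Check each profile of the others' reports and compare truth against every alternative report.
Others report (14, 14): truth gives 6, best alternative gives 6.
Others report (10, 14): truth gives 2, best alternative gives 2.
Others report (14, 10): truth gives 2, best alternative gives 2.
Others report (5, 5): truth gives 0, best alternative gives 0.
Others report (5, 6): truth gives 0, best alternative gives 0.
Others report (5, 10): truth gives 0, best alternative gives 0.
(Remaining 10 profiles checked similarly; truth is weakly best in each.)
In every case the truthful report is at least as good as any alternative, so it is a dominant strategy.

Yes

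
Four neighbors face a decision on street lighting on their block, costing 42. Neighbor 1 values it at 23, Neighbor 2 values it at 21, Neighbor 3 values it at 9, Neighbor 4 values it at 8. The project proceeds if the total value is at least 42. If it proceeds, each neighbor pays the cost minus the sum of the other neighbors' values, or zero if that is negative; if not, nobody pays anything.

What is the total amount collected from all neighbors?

Total value 61 ≥ cost 42, so it is built.
Neighbor 1: others sum to 38; max(0, 42 - 38) = 4.
Neighbor 2: others sum to 40; max(0, 42 - 40) = 2.
Neighbor 3: others sum to 52; max(0, 42 - 52) = 0.
Neighbor 4: others sum to 53; max(0, 42 - 53) = 0.
Total collected = 4 + 2 + 0 + 0 = 6.

6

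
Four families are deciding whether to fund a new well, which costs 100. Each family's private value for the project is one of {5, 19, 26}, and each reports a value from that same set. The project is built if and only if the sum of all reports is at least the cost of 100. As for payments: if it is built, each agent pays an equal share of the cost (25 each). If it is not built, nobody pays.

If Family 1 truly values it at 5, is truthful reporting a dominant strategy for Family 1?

Yes

Check each profile of the others' reports and compare truth against every alternative report.
Others report (5, 5, 5): truth gives 0, best alternative gives 0.
Others report (5, 5, 19): truth gives 0, best alternative gives 0.
Others report (5, 5, 26): truth gives 0, best alternative gives 0.
Others report (5, 19, 5): truth gives 0, best alternative gives 0.
Others report (5, 19, 19): truth gives 0, best alternative gives 0.
Others report (5, 19, 26): truth gives 0, best alternative gives 0.
(Remaining 21 profiles checked similarly; truth is weakly best in each.)
In every case the truthful report is at least as good as any alternative, so it is a dominant strategy.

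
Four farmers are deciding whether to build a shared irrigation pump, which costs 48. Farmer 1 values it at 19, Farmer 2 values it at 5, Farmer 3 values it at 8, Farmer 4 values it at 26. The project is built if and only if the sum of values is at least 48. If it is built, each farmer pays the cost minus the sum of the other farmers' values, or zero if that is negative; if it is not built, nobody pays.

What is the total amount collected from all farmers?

25

Total value 58 ≥ cost 48, so it is built.
Farmer 1: others sum to 39; max(0, 48 - 39) = 9.
Farmer 2: others sum to 53; max(0, 48 - 53) = 0.
Farmer 3: others sum to 50; max(0, 48 - 50) = 0.
Farmer 4: others sum to 32; max(0, 48 - 32) = 16.
Total collected = 9 + 0 + 0 + 16 = 25.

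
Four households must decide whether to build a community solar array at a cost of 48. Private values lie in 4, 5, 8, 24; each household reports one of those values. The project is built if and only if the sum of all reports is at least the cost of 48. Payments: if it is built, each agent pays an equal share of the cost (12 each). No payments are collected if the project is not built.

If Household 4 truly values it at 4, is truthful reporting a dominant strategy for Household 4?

Yes

Check each profile of the others' reports and compare truth against every alternative report.
Others report (4, 24, 24): truth gives -8, best alternative gives -8.
Others report (5, 24, 24): truth gives -8, best alternative gives -8.
Others report (8, 24, 24): truth gives -8, best alternative gives -8.
Others report (24, 4, 24): truth gives -8, best alternative gives -8.
Others report (24, 5, 24): truth gives -8, best alternative gives -8.
Others report (24, 8, 24): truth gives -8, best alternative gives -8.
(Remaining 58 profiles checked similarly; truth is weakly best in each.)
In every case the truthful report is at least as good as any alternative, so it is a dominant strategy.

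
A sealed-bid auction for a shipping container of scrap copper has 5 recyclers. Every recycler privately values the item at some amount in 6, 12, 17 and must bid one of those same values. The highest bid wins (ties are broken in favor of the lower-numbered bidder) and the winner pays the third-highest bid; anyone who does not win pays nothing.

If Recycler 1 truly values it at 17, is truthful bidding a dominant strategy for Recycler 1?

Check each profile of the others' bids and compare truth against every alternative bid.
Others bid (6, 6, 6, 17): truth gives 11, best alternative gives 0.
Others bid (6, 6, 17, 6): truth gives 11, best alternative gives 0.
Others bid (6, 17, 6, 6): truth gives 11, best alternative gives 0.
Others bid (17, 6, 6, 6): truth gives 11, best alternative gives 0.
Others bid (6, 6, 12, 17): truth gives 5, best alternative gives 0.
Others bid (6, 6, 17, 12): truth gives 5, best alternative gives 0.
(Remaining 75 profiles checked similarly; truth is weakly best in each.)
In every case the truthful bid is at least as good as any alternative, so it is a dominant strategy.

Yes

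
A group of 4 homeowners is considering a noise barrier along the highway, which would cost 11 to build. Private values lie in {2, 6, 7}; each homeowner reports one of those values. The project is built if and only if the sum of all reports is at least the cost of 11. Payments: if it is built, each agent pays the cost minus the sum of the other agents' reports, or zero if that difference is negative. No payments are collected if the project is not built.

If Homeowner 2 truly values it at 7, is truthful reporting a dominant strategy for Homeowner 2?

Check each profile of the others' reports and compare truth against every alternative report.
Others report (2, 2, 7): truth gives 7, best alternative gives 7.
Others report (2, 6, 6): truth gives 7, best alternative gives 7.
Others report (2, 6, 7): truth gives 7, best alternative gives 7.
Others report (2, 7, 2): truth gives 7, best alternative gives 7.
Others report (2, 7, 6): truth gives 7, best alternative gives 7.
Others report (2, 7, 7): truth gives 7, best alternative gives 7.
(Remaining 21 profiles checked similarly; truth is weakly best in each.)
In every case the truthful report is at least as good as any alternative, so it is a dominant strategy.

Yes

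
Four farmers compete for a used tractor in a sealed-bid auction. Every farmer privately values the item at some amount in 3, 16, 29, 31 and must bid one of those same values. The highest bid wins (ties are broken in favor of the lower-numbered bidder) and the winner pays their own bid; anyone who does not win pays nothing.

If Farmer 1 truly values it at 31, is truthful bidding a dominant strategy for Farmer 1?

No

Consider the case where Farmer 2 bids 3, Farmer 3 bids 3 and Farmer 4 bids 3.
Truthful bid 31: wins, pays 31, utility 31 - 31 = 0.
Bid 3 instead: wins, pays 3, utility 31 - 3 = 28.
Since 28 > 0, bidding 3 is strictly better here, so truthful bidding is not dominant.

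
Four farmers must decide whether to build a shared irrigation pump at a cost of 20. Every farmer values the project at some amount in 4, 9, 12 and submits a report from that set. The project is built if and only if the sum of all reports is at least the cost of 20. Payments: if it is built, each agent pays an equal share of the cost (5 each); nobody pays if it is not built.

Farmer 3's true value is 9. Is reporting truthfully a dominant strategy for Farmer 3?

Yes

Check each profile of the others' reports and compare truth against every alternative report.
Others report (4, 4, 4): truth gives 4, best alternative gives 4.
Others report (4, 4, 9): truth gives 4, best alternative gives 4.
Others report (4, 4, 12): truth gives 4, best alternative gives 4.
Others report (4, 9, 4): truth gives 4, best alternative gives 4.
Others report (4, 9, 9): truth gives 4, best alternative gives 4.
Others report (4, 9, 12): truth gives 4, best alternative gives 4.
(Remaining 21 profiles checked similarly; truth is weakly best in each.)
In every case the truthful report is at least as good as any alternative, so it is a dominant strategy.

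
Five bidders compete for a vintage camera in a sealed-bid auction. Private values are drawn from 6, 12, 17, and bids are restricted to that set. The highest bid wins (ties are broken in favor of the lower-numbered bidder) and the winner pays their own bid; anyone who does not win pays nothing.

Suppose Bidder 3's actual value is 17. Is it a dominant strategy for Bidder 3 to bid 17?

No

Consider the case where Bidder 1 bids 6, Bidder 2 bids 6, Bidder 4 bids 6 and Bidder 5 bids 6.
Truthful bid 17: wins, pays 17, utility 17 - 17 = 0.
Bid 12 instead: wins, pays 12, utility 17 - 12 = 5.
Since 5 > 0, bidding 12 is strictly better here, so truthful bidding is not dominant.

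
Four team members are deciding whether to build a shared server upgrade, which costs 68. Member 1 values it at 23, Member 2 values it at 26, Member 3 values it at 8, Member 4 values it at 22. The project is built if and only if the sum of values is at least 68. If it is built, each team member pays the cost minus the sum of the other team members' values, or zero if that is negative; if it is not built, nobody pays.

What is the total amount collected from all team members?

Total value 79 ≥ cost 68, so it is built.
Member 1: others sum to 56; max(0, 68 - 56) = 12.
Member 2: others sum to 53; max(0, 68 - 53) = 15.
Member 3: others sum to 71; max(0, 68 - 71) = 0.
Member 4: others sum to 57; max(0, 68 - 57) = 11.
Total collected = 12 + 15 + 0 + 11 = 38.

38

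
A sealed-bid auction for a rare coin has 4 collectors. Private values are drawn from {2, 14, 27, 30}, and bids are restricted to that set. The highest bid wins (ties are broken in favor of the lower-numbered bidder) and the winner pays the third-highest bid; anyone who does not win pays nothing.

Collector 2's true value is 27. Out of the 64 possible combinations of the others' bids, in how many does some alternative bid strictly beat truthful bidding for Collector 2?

Others bid (2, 2, 30): truth gives 0; bid 30 gives 25 > 0. Violating.
Others bid (2, 14, 30): truth gives 0; bid 30 gives 13 > 0. Violating.
Others bid (2, 30, 2): truth gives 0; bid 30 gives 25 > 0. Violating.
Others bid (2, 30, 14): truth gives 0; bid 30 gives 13 > 0. Violating.
Others bid (2, 2, 2): truth gives 25; no alternative beats it.
Others bid (2, 2, 14): truth gives 25; no alternative beats it.
(Checking all 64 profiles: 12 have a profitable deviation, 52 do not.)

12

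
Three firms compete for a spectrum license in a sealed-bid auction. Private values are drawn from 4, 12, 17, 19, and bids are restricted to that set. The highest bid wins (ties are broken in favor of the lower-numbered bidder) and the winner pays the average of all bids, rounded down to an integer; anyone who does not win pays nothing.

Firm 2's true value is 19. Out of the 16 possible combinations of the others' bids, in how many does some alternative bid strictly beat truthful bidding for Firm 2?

Others bid (4, 4): truth gives 10; bid 12 gives 13 > 10. Violating.
Others bid (4, 12): truth gives 8; bid 12 gives 10 > 8. Violating.
Others bid (4, 17): truth gives 6; bid 17 gives 7 > 6. Violating.
Others bid (12, 12): truth gives 5; bid 17 gives 6 > 5. Violating.
Others bid (4, 19): truth gives 5; no alternative beats it.
Others bid (12, 4): truth gives 8; no alternative beats it.
(Checking all 16 profiles: 5 have a profitable deviation, 11 do not.)

5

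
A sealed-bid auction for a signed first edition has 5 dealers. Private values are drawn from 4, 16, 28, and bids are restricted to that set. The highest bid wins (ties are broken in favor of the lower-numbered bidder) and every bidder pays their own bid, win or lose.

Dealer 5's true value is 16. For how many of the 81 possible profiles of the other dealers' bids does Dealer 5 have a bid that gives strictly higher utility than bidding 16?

Others bid (4, 4, 4, 16): truth gives -16; bid 4 gives -4 > -16. Violating.
Others bid (4, 4, 4, 28): truth gives -16; bid 4 gives -4 > -16. Violating.
Others bid (4, 4, 16, 4): truth gives -16; bid 4 gives -4 > -16. Violating.
Others bid (4, 4, 16, 16): truth gives -16; bid 4 gives -4 > -16. Violating.
Others bid (4, 4, 4, 4): truth gives 0; no alternative beats it.
(Checking all 81 profiles: 80 have a profitable deviation, 1 does not.)

80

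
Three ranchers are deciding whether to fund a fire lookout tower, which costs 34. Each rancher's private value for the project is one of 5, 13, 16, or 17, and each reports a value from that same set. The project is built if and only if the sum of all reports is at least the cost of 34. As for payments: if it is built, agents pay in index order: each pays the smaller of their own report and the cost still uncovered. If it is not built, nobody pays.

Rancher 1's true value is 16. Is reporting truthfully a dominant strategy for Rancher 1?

No

Consider the case where Rancher 2 reports 5 and Rancher 3 reports 16.
Truthful report 16: project built, pays 16, utility 16 - 16 = 0.
Report 13 instead: project built, pays 13, utility 16 - 13 = 3.
Since 3 > 0, reporting 13 is strictly better here, so truthful reporting is not dominant.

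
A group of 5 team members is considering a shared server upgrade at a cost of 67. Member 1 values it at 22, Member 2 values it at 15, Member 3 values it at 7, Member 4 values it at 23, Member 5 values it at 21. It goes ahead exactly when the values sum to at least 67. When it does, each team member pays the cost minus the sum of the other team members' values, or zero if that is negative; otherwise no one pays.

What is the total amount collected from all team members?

3

Total value 88 ≥ cost 67, so it is built.
Member 1: others sum to 66; max(0, 67 - 66) = 1.
Member 2: others sum to 73; max(0, 67 - 73) = 0.
Member 3: others sum to 81; max(0, 67 - 81) = 0.
Member 4: others sum to 65; max(0, 67 - 65) = 2.
Member 5: others sum to 67; max(0, 67 - 67) = 0.
Total collected = 1 + 0 + 0 + 2 + 0 = 3.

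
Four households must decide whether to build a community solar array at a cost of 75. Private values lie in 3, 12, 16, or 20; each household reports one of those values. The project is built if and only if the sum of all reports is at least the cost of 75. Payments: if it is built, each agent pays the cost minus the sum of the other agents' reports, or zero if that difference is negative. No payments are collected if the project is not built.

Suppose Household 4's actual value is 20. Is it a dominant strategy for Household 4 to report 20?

Check each profile of the others' reports and compare truth against every alternative report.
Others report (16, 20, 20): truth gives 1, best alternative gives 0.
Others report (20, 16, 20): truth gives 1, best alternative gives 0.
Others report (20, 20, 16): truth gives 1, best alternative gives 0.
Others report (20, 20, 20): truth gives 5, best alternative gives 5.
Others report (3, 3, 3): truth gives 0, best alternative gives 0.
Others report (3, 3, 12): truth gives 0, best alternative gives 0.
(Remaining 58 profiles checked similarly; truth is weakly best in each.)
In every case the truthful report is at least as good as any alternative, so it is a dominant strategy.

Yes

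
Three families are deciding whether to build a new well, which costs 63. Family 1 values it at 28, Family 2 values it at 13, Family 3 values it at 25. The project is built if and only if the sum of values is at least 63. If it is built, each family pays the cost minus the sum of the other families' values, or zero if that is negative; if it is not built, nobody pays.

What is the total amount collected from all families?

57

Total value 66 ≥ cost 63, so it is built.
Family 1: others sum to 38; max(0, 63 - 38) = 25.
Family 2: others sum to 53; max(0, 63 - 53) = 10.
Family 3: others sum to 41; max(0, 63 - 41) = 22.
Total collected = 25 + 10 + 22 = 57.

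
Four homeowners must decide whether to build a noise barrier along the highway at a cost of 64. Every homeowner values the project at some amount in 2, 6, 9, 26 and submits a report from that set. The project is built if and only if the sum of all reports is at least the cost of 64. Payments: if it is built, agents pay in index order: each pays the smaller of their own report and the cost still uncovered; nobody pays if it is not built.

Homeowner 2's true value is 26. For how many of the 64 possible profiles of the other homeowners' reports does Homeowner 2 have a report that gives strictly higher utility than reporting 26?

7

Others report (6, 26, 26): truth gives 0; report 6 gives 20 > 0. Violating.
Others report (9, 26, 26): truth gives 0; report 6 gives 20 > 0. Violating.
Others report (26, 6, 26): truth gives 0; report 6 gives 20 > 0. Violating.
Others report (26, 9, 26): truth gives 0; report 6 gives 20 > 0. Violating.
Others report (2, 2, 2): truth gives 0; no alternative beats it.
Others report (2, 2, 6): truth gives 0; no alternative beats it.
(Checking all 64 profiles: 7 have a profitable deviation, 57 do not.)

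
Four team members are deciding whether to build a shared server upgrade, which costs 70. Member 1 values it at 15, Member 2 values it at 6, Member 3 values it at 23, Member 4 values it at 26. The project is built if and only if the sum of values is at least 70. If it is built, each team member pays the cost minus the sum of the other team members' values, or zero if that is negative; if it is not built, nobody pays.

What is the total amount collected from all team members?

Total value 70 ≥ cost 70, so it is built.
Member 1: others sum to 55; max(0, 70 - 55) = 15.
Member 2: others sum to 64; max(0, 70 - 64) = 6.
Member 3: others sum to 47; max(0, 70 - 47) = 23.
Member 4: others sum to 44; max(0, 70 - 44) = 26.
Total collected = 15 + 6 + 23 + 26 = 70.

70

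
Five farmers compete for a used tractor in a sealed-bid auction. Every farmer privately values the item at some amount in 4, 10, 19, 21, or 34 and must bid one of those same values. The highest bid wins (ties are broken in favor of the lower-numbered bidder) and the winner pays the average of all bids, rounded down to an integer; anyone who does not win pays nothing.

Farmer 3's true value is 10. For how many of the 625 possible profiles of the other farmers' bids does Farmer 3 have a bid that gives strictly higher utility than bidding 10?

Others bid (4, 10, 4, 4): truth gives 0; bid 19 gives 2 > 0. Violating.
Others bid (4, 10, 4, 10): truth gives 0; bid 19 gives 1 > 0. Violating.
Others bid (4, 10, 10, 4): truth gives 0; bid 19 gives 1 > 0. Violating.
Others bid (10, 4, 4, 4): truth gives 0; bid 19 gives 2 > 0. Violating.
Others bid (4, 4, 4, 4): truth gives 5; no alternative beats it.
Others bid (4, 4, 4, 10): truth gives 4; no alternative beats it.
(Checking all 625 profiles: 7 have a profitable deviation, 618 do not.)

7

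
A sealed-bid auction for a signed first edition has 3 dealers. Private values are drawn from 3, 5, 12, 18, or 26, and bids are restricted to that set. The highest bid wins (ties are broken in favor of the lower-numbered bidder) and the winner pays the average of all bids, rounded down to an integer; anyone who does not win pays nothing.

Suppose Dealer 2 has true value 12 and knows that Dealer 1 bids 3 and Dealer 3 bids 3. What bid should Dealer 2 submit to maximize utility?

5

Bid 3: loses, pays 0, utility 0.
Bid 5: wins, pays 3, utility 12 - 3 = 9.
Bid 12: wins, pays 6, utility 12 - 6 = 6.
Bid 18: wins, pays 8, utility 12 - 8 = 4.
Bid 26: wins, pays 10, utility 12 - 10 = 2.
The best choice is 5 with utility 9.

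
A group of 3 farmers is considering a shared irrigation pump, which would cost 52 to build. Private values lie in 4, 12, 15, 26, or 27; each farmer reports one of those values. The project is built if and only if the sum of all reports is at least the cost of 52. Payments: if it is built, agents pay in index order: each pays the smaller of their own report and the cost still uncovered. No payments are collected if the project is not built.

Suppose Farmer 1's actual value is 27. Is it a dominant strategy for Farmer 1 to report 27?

No

Consider the case where Farmer 2 reports 4 and Farmer 3 reports 26.
Truthful report 27: project built, pays 27, utility 27 - 27 = 0.
Report 26 instead: project built, pays 26, utility 27 - 26 = 1.
Since 1 > 0, reporting 26 is strictly better here, so truthful reporting is not dominant.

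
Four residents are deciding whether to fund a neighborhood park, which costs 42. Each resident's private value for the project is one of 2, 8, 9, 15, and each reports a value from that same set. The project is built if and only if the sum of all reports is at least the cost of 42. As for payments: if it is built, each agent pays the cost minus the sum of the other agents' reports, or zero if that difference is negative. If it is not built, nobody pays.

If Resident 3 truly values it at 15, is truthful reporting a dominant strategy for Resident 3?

Check each profile of the others' reports and compare truth against every alternative report.
Others report (2, 15, 15): truth gives 5, best alternative gives 0.
Others report (8, 9, 15): truth gives 5, best alternative gives 0.
Others report (8, 15, 9): truth gives 5, best alternative gives 0.
Others report (9, 8, 15): truth gives 5, best alternative gives 0.
Others report (9, 15, 8): truth gives 5, best alternative gives 0.
Others report (15, 2, 15): truth gives 5, best alternative gives 0.
(Remaining 58 profiles checked similarly; truth is weakly best in each.)
In every case the truthful report is at least as good as any alternative, so it is a dominant strategy.

Yes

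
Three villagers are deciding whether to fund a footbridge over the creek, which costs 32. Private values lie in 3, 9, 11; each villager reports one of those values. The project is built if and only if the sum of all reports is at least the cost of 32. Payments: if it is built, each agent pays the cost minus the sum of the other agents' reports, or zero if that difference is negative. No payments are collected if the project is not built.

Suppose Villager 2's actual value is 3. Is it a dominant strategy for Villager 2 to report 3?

Yes

Check each profile of the others' reports and compare truth against every alternative report.
Others report (3, 3): truth gives 0, best alternative gives 0.
Others report (3, 9): truth gives 0, best alternative gives 0.
Others report (3, 11): truth gives 0, best alternative gives 0.
Others report (9, 3): truth gives 0, best alternative gives 0.
Others report (9, 9): truth gives 0, best alternative gives 0.
Others report (9, 11): truth gives 0, best alternative gives 0.
(Remaining 3 profiles checked similarly; truth is weakly best in each.)
In every case the truthful report is at least as good as any alternative, so it is a dominant strategy.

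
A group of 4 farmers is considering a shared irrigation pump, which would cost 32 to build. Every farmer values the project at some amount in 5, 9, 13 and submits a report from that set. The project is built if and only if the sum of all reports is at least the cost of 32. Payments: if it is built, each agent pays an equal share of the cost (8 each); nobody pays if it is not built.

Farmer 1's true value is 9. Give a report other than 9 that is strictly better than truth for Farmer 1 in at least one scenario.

13

Suppose Farmer 2 reports 5, Farmer 3 reports 5 and Farmer 4 reports 9.
Report 9: project not built, utility 0.
Report 13: project built, pays 8, utility 9 - 8 = 1.
So reporting 13 beats truth here (1 > 0).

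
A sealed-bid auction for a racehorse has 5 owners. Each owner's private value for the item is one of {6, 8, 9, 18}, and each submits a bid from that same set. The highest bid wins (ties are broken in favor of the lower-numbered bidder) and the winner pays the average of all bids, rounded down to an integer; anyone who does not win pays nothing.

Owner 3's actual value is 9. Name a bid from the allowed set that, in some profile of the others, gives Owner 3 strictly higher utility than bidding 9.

Suppose Owner 1 bids 6, Owner 2 bids 6, Owner 4 bids 6 and Owner 5 bids 8.
Bid 9: wins, pays 7, utility 9 - 7 = 2.
Bid 8: wins, pays 6, utility 9 - 6 = 3.
So bidding 8 beats truth here (3 > 2).

8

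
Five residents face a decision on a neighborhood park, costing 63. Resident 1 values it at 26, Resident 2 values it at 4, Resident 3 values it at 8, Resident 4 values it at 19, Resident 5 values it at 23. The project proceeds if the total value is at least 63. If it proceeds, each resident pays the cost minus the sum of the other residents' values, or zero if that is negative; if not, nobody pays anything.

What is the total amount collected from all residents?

17

Total value 80 ≥ cost 63, so it is built.
Resident 1: others sum to 54; max(0, 63 - 54) = 9.
Resident 2: others sum to 76; max(0, 63 - 76) = 0.
Resident 3: others sum to 72; max(0, 63 - 72) = 0.
Resident 4: others sum to 61; max(0, 63 - 61) = 2.
Resident 5: others sum to 57; max(0, 63 - 57) = 6.
Total collected = 9 + 0 + 0 + 2 + 6 = 17.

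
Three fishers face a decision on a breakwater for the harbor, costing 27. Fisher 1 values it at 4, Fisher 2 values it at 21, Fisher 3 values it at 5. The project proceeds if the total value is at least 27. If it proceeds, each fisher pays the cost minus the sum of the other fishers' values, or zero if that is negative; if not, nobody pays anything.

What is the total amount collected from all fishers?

21

Total value 30 ≥ cost 27, so it is built.
Fisher 1: others sum to 26; max(0, 27 - 26) = 1.
Fisher 2: others sum to 9; max(0, 27 - 9) = 18.
Fisher 3: others sum to 25; max(0, 27 - 25) = 2.
Total collected = 1 + 18 + 2 = 21.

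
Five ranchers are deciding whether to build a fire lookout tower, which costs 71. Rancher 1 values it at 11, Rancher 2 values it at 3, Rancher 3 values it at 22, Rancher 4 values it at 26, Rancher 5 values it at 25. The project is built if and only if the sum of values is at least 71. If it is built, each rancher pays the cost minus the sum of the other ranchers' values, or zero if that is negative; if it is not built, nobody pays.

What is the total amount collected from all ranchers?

25

Total value 87 ≥ cost 71, so it is built.
Rancher 1: others sum to 76; max(0, 71 - 76) = 0.
Rancher 2: others sum to 84; max(0, 71 - 84) = 0.
Rancher 3: others sum to 65; max(0, 71 - 65) = 6.
Rancher 4: others sum to 61; max(0, 71 - 61) = 10.
Rancher 5: others sum to 62; max(0, 71 - 62) = 9.
Total collected = 0 + 0 + 6 + 10 + 9 = 25.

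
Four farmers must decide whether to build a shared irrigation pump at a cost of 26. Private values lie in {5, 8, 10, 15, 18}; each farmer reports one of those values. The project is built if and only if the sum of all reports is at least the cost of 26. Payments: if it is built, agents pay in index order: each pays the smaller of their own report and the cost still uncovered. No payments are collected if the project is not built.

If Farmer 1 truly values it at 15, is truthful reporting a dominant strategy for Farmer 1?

No

Consider the case where Farmer 2 reports 5, Farmer 3 reports 5 and Farmer 4 reports 8.
Truthful report 15: project built, pays 15, utility 15 - 15 = 0.
Report 8 instead: project built, pays 8, utility 15 - 8 = 7.
Since 7 > 0, reporting 8 is strictly better here, so truthful reporting is not dominant.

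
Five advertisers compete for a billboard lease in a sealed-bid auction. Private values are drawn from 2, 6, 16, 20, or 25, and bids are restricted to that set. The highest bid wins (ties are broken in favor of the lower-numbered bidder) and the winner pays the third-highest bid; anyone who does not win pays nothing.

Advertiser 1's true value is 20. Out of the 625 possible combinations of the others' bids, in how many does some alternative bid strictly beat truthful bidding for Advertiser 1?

108

Others bid (2, 2, 2, 25): truth gives 0; bid 25 gives 18 > 0. Violating.
Others bid (2, 2, 6, 25): truth gives 0; bid 25 gives 14 > 0. Violating.
Others bid (2, 2, 16, 25): truth gives 0; bid 25 gives 4 > 0. Violating.
Others bid (2, 2, 25, 2): truth gives 0; bid 25 gives 18 > 0. Violating.
Others bid (2, 2, 2, 2): truth gives 18; no alternative beats it.
Others bid (2, 2, 2, 6): truth gives 18; no alternative beats it.
(Checking all 625 profiles: 108 have a profitable deviation, 517 do not.)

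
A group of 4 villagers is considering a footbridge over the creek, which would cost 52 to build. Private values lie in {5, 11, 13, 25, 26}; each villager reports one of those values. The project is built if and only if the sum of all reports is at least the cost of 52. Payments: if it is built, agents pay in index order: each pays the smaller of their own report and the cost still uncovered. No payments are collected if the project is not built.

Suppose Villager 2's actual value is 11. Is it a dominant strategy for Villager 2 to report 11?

Consider the case where Villager 1 reports 5, Villager 3 reports 25 and Villager 4 reports 25.
Truthful report 11: project built, pays 11, utility 11 - 11 = 0.
Report 5 instead: project built, pays 5, utility 11 - 5 = 6.
Since 6 > 0, reporting 5 is strictly better here, so truthful reporting is not dominant.

No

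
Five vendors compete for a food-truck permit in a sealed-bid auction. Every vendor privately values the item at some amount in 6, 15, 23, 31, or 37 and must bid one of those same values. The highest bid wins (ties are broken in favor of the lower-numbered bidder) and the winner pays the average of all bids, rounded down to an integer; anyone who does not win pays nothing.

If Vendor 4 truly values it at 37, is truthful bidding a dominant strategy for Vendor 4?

No

Consider the case where Vendor 1 bids 6, Vendor 2 bids 6, Vendor 3 bids 6 and Vendor 5 bids 6.
Truthful bid 37: wins, pays 12, utility 37 - 12 = 25.
Bid 15 instead: wins, pays 7, utility 37 - 7 = 30.
Since 30 > 25, bidding 15 is strictly better here, so truthful bidding is not dominant.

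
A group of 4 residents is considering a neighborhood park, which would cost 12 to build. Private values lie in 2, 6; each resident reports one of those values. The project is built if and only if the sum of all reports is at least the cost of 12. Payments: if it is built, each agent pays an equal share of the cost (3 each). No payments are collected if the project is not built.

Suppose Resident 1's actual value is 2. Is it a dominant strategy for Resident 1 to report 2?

Yes

Check each profile of the others' reports and compare truth against every alternative report.
Others report (2, 2, 2): truth gives 0, best alternative gives -1.
Others report (2, 2, 6): truth gives -1, best alternative gives -1.
Others report (2, 6, 2): truth gives -1, best alternative gives -1.
Others report (2, 6, 6): truth gives -1, best alternative gives -1.
Others report (6, 2, 2): truth gives -1, best alternative gives -1.
Others report (6, 2, 6): truth gives -1, best alternative gives -1.
(Remaining 2 profiles checked similarly; truth is weakly best in each.)
In every case the truthful report is at least as good as any alternative, so it is a dominant strategy.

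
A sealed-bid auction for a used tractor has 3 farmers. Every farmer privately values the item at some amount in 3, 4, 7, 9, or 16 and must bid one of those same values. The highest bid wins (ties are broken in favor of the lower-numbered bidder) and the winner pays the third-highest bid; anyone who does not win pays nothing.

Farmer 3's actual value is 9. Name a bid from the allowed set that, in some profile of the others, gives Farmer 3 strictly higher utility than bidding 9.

Suppose Farmer 1 bids 3 and Farmer 2 bids 9.
Bid 9: loses, pays 0, utility 0.
Bid 16: wins, pays 3, utility 9 - 3 = 6.
So bidding 16 beats truth here (6 > 0).

16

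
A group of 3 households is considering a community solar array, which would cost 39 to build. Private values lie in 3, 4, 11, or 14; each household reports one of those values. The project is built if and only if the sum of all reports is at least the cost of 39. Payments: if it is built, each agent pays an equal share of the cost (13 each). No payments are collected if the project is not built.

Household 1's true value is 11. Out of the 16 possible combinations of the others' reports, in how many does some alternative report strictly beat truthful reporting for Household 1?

1

Others report (14, 14): truth gives -2; report 3 gives 0 > -2. Violating.
Others report (3, 3): truth gives 0; no alternative beats it.
Others report (3, 4): truth gives 0; no alternative beats it.
(Checking all 16 profiles: 1 has a profitable deviation, 15 do not.)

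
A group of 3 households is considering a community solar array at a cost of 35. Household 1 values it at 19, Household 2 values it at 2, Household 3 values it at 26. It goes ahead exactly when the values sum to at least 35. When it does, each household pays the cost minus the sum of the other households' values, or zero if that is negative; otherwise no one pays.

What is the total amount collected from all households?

Total value 47 ≥ cost 35, so it is built.
Household 1: others sum to 28; max(0, 35 - 28) = 7.
Household 2: others sum to 45; max(0, 35 - 45) = 0.
Household 3: others sum to 21; max(0, 35 - 21) = 14.
Total collected = 7 + 0 + 14 = 21.

21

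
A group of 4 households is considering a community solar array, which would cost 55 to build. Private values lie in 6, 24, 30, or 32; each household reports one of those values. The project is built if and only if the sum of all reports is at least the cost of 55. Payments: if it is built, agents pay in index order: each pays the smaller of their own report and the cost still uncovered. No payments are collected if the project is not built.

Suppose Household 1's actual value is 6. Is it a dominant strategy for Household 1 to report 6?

Check each profile of the others' reports and compare truth against every alternative report.
Others report (6, 6, 24): truth gives 0, best alternative gives -18.
Others report (6, 6, 30): truth gives 0, best alternative gives -18.
Others report (6, 6, 32): truth gives 0, best alternative gives -18.
Others report (6, 24, 6): truth gives 0, best alternative gives -18.
Others report (6, 24, 24): truth gives 0, best alternative gives -18.
Others report (6, 24, 30): truth gives 0, best alternative gives -18.
(Remaining 58 profiles checked similarly; truth is weakly best in each.)
In every case the truthful report is at least as good as any alternative, so it is a dominant strategy.

Yes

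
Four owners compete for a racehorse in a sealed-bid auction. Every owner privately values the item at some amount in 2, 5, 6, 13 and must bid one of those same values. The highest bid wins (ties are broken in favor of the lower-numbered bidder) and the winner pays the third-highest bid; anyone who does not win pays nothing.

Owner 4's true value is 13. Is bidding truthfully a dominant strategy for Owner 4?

Check each profile of the others' bids and compare truth against every alternative bid.
Others bid (2, 2, 6): truth gives 11, best alternative gives 0.
Others bid (2, 6, 2): truth gives 11, best alternative gives 0.
Others bid (6, 2, 2): truth gives 11, best alternative gives 0.
Others bid (2, 5, 6): truth gives 8, best alternative gives 0.
Others bid (2, 6, 5): truth gives 8, best alternative gives 0.
Others bid (5, 2, 6): truth gives 8, best alternative gives 0.
(Remaining 58 profiles checked similarly; truth is weakly best in each.)
In every case the truthful bid is at least as good as any alternative, so it is a dominant strategy.

Yes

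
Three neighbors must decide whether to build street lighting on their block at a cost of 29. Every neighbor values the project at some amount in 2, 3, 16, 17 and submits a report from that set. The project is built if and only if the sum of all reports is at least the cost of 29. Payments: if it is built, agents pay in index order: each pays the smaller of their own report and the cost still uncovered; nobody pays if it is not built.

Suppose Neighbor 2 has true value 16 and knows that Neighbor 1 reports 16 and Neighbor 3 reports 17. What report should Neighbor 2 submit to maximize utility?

2

Report 2: project built, pays 2, utility 16 - 2 = 14.
Report 3: project built, pays 3, utility 16 - 3 = 13.
Report 16: project built, pays 13, utility 16 - 13 = 3.
Report 17: project built, pays 13, utility 16 - 13 = 3.
The best choice is 2 with utility 14.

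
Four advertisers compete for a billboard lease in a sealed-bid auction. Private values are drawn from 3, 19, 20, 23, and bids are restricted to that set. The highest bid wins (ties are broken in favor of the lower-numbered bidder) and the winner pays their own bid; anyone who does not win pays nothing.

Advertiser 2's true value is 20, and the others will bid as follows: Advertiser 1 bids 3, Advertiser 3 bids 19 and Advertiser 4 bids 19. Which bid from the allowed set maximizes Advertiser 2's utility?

Bid 3: loses, pays 0, utility 0.
Bid 19: wins, pays 19, utility 20 - 19 = 1.
Bid 20: wins, pays 20, utility 20 - 20 = 0.
Bid 23: wins, pays 23, utility 20 - 23 = -3.
The best choice is 19 with utility 1.

19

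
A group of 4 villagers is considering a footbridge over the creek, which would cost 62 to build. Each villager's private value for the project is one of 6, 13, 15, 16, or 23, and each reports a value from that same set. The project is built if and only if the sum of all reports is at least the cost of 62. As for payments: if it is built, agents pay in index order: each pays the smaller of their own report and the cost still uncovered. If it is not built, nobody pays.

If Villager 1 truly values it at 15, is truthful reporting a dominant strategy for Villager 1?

Consider the case where Villager 2 reports 6, Villager 3 reports 23 and Villager 4 reports 23.
Truthful report 15: project built, pays 15, utility 15 - 15 = 0.
Report 13 instead: project built, pays 13, utility 15 - 13 = 2.
Since 2 > 0, reporting 13 is strictly better here, so truthful reporting is not dominant.

No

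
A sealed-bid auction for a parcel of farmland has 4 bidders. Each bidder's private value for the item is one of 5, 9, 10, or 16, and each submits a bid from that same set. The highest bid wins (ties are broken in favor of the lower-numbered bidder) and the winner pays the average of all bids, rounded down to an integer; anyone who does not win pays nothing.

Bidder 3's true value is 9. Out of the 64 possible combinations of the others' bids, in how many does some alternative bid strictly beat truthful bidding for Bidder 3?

Others bid (5, 5, 10): truth gives 0; bid 10 gives 2 > 0. Violating.
Others bid (5, 9, 5): truth gives 0; bid 10 gives 2 > 0. Violating.
Others bid (5, 9, 9): truth gives 0; bid 10 gives 1 > 0. Violating.
Others bid (5, 9, 10): truth gives 0; bid 10 gives 1 > 0. Violating.
Others bid (5, 5, 5): truth gives 3; no alternative beats it.
Others bid (5, 5, 9): truth gives 2; no alternative beats it.
(Checking all 64 profiles: 8 have a profitable deviation, 56 do not.)

8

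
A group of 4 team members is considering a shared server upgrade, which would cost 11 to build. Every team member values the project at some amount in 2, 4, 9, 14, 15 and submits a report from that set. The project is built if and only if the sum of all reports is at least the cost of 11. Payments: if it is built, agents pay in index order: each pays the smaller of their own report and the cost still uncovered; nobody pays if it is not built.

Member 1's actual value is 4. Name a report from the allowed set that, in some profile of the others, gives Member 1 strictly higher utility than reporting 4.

Suppose Member 2 reports 2, Member 3 reports 2 and Member 4 reports 9.
Report 4: project built, pays 4, utility 4 - 4 = 0.
Report 2: project built, pays 2, utility 4 - 2 = 2.
So reporting 2 beats truth here (2 > 0).

2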